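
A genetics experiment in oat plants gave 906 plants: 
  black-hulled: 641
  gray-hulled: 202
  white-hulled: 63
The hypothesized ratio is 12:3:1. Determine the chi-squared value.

The 12:3:1 ratio has 16 parts, so with N = 906 the expected counts are:
  black-hulled: 906 × 12/16 = 679.5
  gray-hulled: 906 × 3/16 = 169.875
  white-hulled: 906 × 1/16 = 56.625
χ² = Σ (O − E)² / E
  black-hulled: (641 − 679.5)² / 679.5 = 2.1814
  gray-hulled: (202 − 169.875)² / 169.875 = 6.0751
  white-hulled: (63 − 56.625)² / 56.625 = 0.7177
χ² = 2.1814 + 6.0751 + 0.7177 = 8.9742 ≈ 8.974

8.974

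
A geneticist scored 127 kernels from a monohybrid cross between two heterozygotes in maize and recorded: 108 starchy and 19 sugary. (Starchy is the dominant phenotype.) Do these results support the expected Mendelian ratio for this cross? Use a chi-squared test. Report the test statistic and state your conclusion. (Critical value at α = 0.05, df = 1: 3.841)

For a monohybrid cross between heterozygotes with complete dominance, the expected phenotypic ratio is 3:1.
Expected counts for N = 127 under a 3:1 ratio (total parts = 4):
  starchy: 127 × 3/4 = 95.25
  sugary: 127 × 1/4 = 31.75
χ² = Σ (O − E)² / E
  starchy: (108 − 95.25)² / 95.25 = 1.7067
  sugary: (19 − 31.75)² / 31.75 = 5.1201
χ² = 1.7067 + 5.1201 = 6.8268 ≈ 6.827
Degrees of freedom = 2 − 1 = 1; critical value at α = 0.05 is 3.841.
Since 6.827 > 3.841, we reject the null hypothesis — the data do not fit the 3:1 ratio.

6.827; not consistent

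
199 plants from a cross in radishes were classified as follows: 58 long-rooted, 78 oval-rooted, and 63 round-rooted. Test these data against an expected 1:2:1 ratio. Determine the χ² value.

Under the 1:2:1 hypothesis (Σ ratio = 4, N = 199):
  long-rooted: 199 × 1/4 = 49.75
  oval-rooted: 199 × 2/4 = 99.5
  round-rooted: 199 × 1/4 = 49.75
χ² = Σ (O − E)² / E
  long-rooted: (58 − 49.75)² / 49.75 = 1.3681
  oval-rooted: (78 − 99.5)² / 99.5 = 4.6457
  round-rooted: (63 − 49.75)² / 49.75 = 3.5289
χ² = 1.3681 + 4.6457 + 3.5289 = 9.5427 ≈ 9.543

9.543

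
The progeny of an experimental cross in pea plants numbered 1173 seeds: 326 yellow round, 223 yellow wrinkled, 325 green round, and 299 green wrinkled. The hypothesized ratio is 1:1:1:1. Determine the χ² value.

Under the 1:1:1:1 hypothesis (Σ ratio = 4, N = 1173):
  yellow round: 1173 × 1/4 = 293.25
  yellow wrinkled: 1173 × 1/4 = 293.25
  green round: 1173 × 1/4 = 293.25
  green wrinkled: 1173 × 1/4 = 293.25
χ² = Σ (O − E)² / E
  yellow round: (326 − 293.25)² / 293.25 = 3.6575
  yellow wrinkled: (223 − 293.25)² / 293.25 = 16.8289
  green round: (325 − 293.25)² / 293.25 = 3.4376
  green wrinkled: (299 − 293.25)² / 293.25 = 0.1127
χ² = 3.6575 + 16.8289 + 3.4376 + 0.1127 = 24.0367 ≈ 24.037

24.037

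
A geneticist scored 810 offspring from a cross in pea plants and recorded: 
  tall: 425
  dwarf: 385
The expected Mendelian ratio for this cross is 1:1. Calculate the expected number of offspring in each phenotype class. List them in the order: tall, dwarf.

Under the 1:1 hypothesis (Σ ratio = 2, N = 810):
  tall: 810 × 1/2 = 405
  dwarf: 810 × 1/2 = 405

405, 405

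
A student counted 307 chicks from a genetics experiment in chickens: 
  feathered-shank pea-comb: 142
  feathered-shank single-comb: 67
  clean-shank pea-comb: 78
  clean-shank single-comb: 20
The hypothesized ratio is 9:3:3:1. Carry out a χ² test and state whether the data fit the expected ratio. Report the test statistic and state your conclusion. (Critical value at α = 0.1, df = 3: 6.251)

14.291; not consistent

Under the 9:3:3:1 hypothesis (Σ ratio = 16, N = 307):
  feathered-shank pea-comb: 307 × 9/16 = 172.6875
  feathered-shank single-comb: 307 × 3/16 = 57.5625
  clean-shank pea-comb: 307 × 3/16 = 57.5625
  clean-shank single-comb: 307 × 1/16 = 19.1875
χ² = Σ (O − E)² / E
  feathered-shank pea-comb: (142 − 172.6875)² / 172.6875 = 5.4533
  feathered-shank single-comb: (67 − 57.5625)² / 57.5625 = 1.5473
  clean-shank pea-comb: (78 − 57.5625)² / 57.5625 = 7.2563
  clean-shank single-comb: (20 − 19.1875)² / 19.1875 = 0.0344
χ² = 5.4533 + 1.5473 + 7.2563 + 0.0344 = 14.2913 ≈ 14.291
Degrees of freedom = 4 − 1 = 3; critical value at α = 0.1 is 6.251.
Since 14.291 > 6.251, we reject the null hypothesis — the data do not fit the 9:3:3:1 ratio.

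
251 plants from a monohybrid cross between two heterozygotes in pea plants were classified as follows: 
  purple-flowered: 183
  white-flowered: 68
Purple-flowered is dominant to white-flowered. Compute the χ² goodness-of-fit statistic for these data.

For a monohybrid cross between heterozygotes with complete dominance, the expected phenotypic ratio is 3:1.
Expected counts for N = 251 under a 3:1 ratio (total parts = 4):
  purple-flowered: 251 × 3/4 = 188.25
  white-flowered: 251 × 1/4 = 62.75
χ² = Σ (O − E)² / E
  purple-flowered: (183 − 188.25)² / 188.25 = 0.1464
  white-flowered: (68 − 62.75)² / 62.75 = 0.4392
χ² = 0.1464 + 0.4392 = 0.5856 ≈ 0.586

0.586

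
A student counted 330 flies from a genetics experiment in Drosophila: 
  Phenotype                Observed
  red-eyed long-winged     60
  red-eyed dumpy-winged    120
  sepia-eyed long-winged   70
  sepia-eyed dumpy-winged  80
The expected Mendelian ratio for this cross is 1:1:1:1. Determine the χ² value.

Under the 1:1:1:1 hypothesis (Σ ratio = 4, N = 330):
  red-eyed long-winged: 330 × 1/4 = 82.5
  red-eyed dumpy-winged: 330 × 1/4 = 82.5
  sepia-eyed long-winged: 330 × 1/4 = 82.5
  sepia-eyed dumpy-winged: 330 × 1/4 = 82.5
χ² = Σ (O − E)² / E
  red-eyed long-winged: (60 − 82.5)² / 82.5 = 6.1364
  red-eyed dumpy-winged: (120 − 82.5)² / 82.5 = 17.0455
  sepia-eyed long-winged: (70 − 82.5)² / 82.5 = 1.8939
  sepia-eyed dumpy-winged: (80 − 82.5)² / 82.5 = 0.0758
χ² = 6.1364 + 17.0455 + 1.8939 + 0.0758 = 25.1516 ≈ 25.152

25.152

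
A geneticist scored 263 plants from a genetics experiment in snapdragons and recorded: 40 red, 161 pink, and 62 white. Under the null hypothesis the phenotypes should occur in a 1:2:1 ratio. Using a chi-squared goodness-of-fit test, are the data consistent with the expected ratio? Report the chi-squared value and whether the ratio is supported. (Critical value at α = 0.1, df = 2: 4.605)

16.916; not consistent

The 1:2:1 ratio has 4 parts, so with N = 263 the expected counts are:
  red: 263 × 1/4 = 65.75
  pink: 263 × 2/4 = 131.5
  white: 263 × 1/4 = 65.75
χ² = Σ (O − E)² / E
  red: (40 − 65.75)² / 65.75 = 10.0846
  pink: (161 − 131.5)² / 131.5 = 6.6179
  white: (62 − 65.75)² / 65.75 = 0.2139
χ² = 10.0846 + 6.6179 + 0.2139 = 16.9164 ≈ 16.916
Degrees of freedom = 3 − 1 = 2; critical value at α = 0.1 is 4.605.
Since 16.916 > 4.605, we reject the null hypothesis — the data do not fit the 1:2:1 ratio.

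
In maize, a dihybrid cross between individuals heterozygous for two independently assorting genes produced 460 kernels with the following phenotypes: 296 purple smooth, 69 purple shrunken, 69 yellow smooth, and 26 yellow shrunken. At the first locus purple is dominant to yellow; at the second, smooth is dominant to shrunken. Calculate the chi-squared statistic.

12.526

A dihybrid F₂ with independent assortment and complete dominance at both loci gives a 9:3:3:1 phenotypic ratio.
Expected counts for N = 460 under a 9:3:3:1 ratio (total parts = 16):
  purple smooth: 460 × 9/16 = 258.75
  purple shrunken: 460 × 3/16 = 86.25
  yellow smooth: 460 × 3/16 = 86.25
  yellow shrunken: 460 × 1/16 = 28.75
χ² = Σ (O − E)² / E
  purple smooth: (296 − 258.75)² / 258.75 = 5.3626
  purple shrunken: (69 − 86.25)² / 86.25 = 3.4500
  yellow smooth: (69 − 86.25)² / 86.25 = 3.4500
  yellow shrunken: (26 − 28.75)² / 28.75 = 0.2630
χ² = 5.3626 + 3.4500 + 3.4500 + 0.2630 = 12.5256 ≈ 12.526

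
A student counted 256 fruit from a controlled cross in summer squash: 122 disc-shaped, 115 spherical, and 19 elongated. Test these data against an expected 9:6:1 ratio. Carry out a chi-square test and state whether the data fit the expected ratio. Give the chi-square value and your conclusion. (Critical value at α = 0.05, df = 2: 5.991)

Expected counts for N = 256 under a 9:6:1 ratio (total parts = 16):
  disc-shaped: 256 × 9/16 = 144
  spherical: 256 × 6/16 = 96
  elongated: 256 × 1/16 = 16
χ² = Σ (O − E)² / E
  disc-shaped: (122 − 144)² / 144 = 3.3611
  spherical: (115 − 96)² / 96 = 3.7604
  elongated: (19 − 16)² / 16 = 0.5625
χ² = 3.3611 + 3.7604 + 0.5625 = 7.684
Degrees of freedom = 3 − 1 = 2; critical value at α = 0.05 is 5.991.
Since 7.684 > 5.991, we reject the null hypothesis — the data do not fit the 9:6:1 ratio.

7.684; not consistent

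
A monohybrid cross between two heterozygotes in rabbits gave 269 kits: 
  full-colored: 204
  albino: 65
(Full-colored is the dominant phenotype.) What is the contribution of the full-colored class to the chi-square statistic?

0.025

For a monohybrid cross between heterozygotes with complete dominance, the expected phenotypic ratio is 3:1.
Total ratio parts = 4. Expected numbers out of 269:
  full-colored: 269 × 3/4 = 201.75
  albino: 269 × 1/4 = 67.25
Contribution of full-colored: (204 − 201.75)² / 201.75 = 0.0251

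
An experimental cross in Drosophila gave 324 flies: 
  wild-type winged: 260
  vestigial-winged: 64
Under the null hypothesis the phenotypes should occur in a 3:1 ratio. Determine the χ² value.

4.757

Total ratio parts = 4. Expected numbers out of 324:
  wild-type winged: 324 × 3/4 = 243
  vestigial-winged: 324 × 1/4 = 81
χ² = Σ (O − E)² / E
  wild-type winged: (260 − 243)² / 243 = 1.1893
  vestigial-winged: (64 − 81)² / 81 = 3.5679
χ² = 1.1893 + 3.5679 = 4.7572 ≈ 4.757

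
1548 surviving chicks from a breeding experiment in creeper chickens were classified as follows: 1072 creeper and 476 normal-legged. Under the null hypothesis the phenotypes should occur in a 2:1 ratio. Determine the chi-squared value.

4.651

The 2:1 ratio has 3 parts, so with N = 1548 the expected counts are:
  creeper: 1548 × 2/3 = 1032
  normal-legged: 1548 × 1/3 = 516
χ² = Σ (O − E)² / E
  creeper: (1072 − 1032)² / 1032 = 1.5504
  normal-legged: (476 − 516)² / 516 = 3.1008
χ² = 1.5504 + 3.1008 = 4.6512 ≈ 4.651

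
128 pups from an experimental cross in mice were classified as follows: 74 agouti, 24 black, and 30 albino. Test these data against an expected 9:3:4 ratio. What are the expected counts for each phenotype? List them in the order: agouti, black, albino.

72, 24, 32

The 9:3:4 ratio has 16 parts, so with N = 128 the expected counts are:
  agouti: 128 × 9/16 = 72
  black: 128 × 3/16 = 24
  albino: 128 × 4/16 = 32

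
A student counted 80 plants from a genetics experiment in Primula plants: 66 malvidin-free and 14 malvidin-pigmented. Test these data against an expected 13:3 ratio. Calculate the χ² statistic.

0.082

The 13:3 ratio has 16 parts, so with N = 80 the expected counts are:
  malvidin-free: 80 × 13/16 = 65
  malvidin-pigmented: 80 × 3/16 = 15
χ² = Σ (O − E)² / E
  malvidin-free: (66 − 65)² / 65 = 0.0154
  malvidin-pigmented: (14 − 15)² / 15 = 0.0667
χ² = 0.0154 + 0.0667 = 0.0821 ≈ 0.082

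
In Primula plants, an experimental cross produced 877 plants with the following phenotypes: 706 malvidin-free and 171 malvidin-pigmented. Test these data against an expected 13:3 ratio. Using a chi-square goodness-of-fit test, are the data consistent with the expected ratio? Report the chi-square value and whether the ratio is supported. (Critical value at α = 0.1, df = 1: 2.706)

0.322; consistent

Expected counts for N = 877 under a 13:3 ratio (total parts = 16):
  malvidin-free: 877 × 13/16 = 712.5625
  malvidin-pigmented: 877 × 3/16 = 164.4375
χ² = Σ (O − E)² / E
  malvidin-free: (706 − 712.5625)² / 712.5625 = 0.0604
  malvidin-pigmented: (171 − 164.4375)² / 164.4375 = 0.2619
χ² = 0.0604 + 0.2619 = 0.3223 ≈ 0.322
Degrees of freedom = 2 − 1 = 1; critical value at α = 0.1 is 2.706.
Since 0.322 < 2.706, we fail to reject the null hypothesis — the data are consistent with the 13:3 ratio.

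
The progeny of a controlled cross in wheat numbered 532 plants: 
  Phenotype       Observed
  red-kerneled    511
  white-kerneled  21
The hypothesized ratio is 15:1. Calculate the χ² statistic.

The 15:1 ratio has 16 parts, so with N = 532 the expected counts are:
  red-kerneled: 532 × 15/16 = 498.75
  white-kerneled: 532 × 1/16 = 33.25
χ² = Σ (O − E)² / E
  red-kerneled: (511 − 498.75)² / 498.75 = 0.3009
  white-kerneled: (21 − 33.25)² / 33.25 = 4.5132
χ² = 0.3009 + 4.5132 = 4.8141 ≈ 4.814

4.814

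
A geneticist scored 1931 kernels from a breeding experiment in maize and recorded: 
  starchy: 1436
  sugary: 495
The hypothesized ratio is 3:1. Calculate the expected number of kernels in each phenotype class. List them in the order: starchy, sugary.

Under the 3:1 hypothesis (Σ ratio = 4, N = 1931):
  starchy: 1931 × 3/4 = 1448.25
  sugary: 1931 × 1/4 = 482.75

1448.25, 482.75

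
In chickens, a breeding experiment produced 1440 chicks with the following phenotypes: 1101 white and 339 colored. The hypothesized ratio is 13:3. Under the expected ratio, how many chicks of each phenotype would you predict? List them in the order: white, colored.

1170, 270

Total ratio parts = 16. Expected numbers out of 1440:
  white: 1440 × 13/16 = 1170
  colored: 1440 × 3/16 = 270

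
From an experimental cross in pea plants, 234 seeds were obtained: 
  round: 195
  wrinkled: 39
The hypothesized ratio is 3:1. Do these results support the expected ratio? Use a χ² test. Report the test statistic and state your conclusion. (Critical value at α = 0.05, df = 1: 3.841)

Under the 3:1 hypothesis (Σ ratio = 4, N = 234):
  round: 234 × 3/4 = 175.5
  wrinkled: 234 × 1/4 = 58.5
χ² = Σ (O − E)² / E
  round: (195 − 175.5)² / 175.5 = 2.1667
  wrinkled: (39 − 58.5)² / 58.5 = 6.5000
χ² = 2.1667 + 6.5000 = 8.6667 ≈ 8.667
Degrees of freedom = 2 − 1 = 1; critical value at α = 0.05 is 3.841.
Since 8.667 > 3.841, we reject the null hypothesis — the data do not fit the 3:1 ratio.

8.667; not consistent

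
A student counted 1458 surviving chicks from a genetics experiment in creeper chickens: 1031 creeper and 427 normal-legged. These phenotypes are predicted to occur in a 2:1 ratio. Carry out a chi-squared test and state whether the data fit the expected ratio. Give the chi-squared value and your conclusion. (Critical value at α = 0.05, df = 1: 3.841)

Expected counts for N = 1458 under a 2:1 ratio (total parts = 3):
  creeper: 1458 × 2/3 = 972
  normal-legged: 1458 × 1/3 = 486
χ² = Σ (O − E)² / E
  creeper: (1031 − 972)² / 972 = 3.5813
  normal-legged: (427 − 486)² / 486 = 7.1626
χ² = 3.5813 + 7.1626 = 10.7439 ≈ 10.744
Degrees of freedom = 2 − 1 = 1; critical value at α = 0.05 is 3.841.
Since 10.744 > 3.841, we reject the null hypothesis — the data do not fit the 2:1 ratio.

10.744; not consistent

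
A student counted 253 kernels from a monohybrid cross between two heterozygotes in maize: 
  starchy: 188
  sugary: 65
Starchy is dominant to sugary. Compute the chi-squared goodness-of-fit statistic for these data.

0.065

For a monohybrid cross between heterozygotes with complete dominance, the expected phenotypic ratio is 3:1.
Under the 3:1 hypothesis (Σ ratio = 4, N = 253):
  starchy: 253 × 3/4 = 189.75
  sugary: 253 × 1/4 = 63.25
χ² = Σ (O − E)² / E
  starchy: (188 − 189.75)² / 189.75 = 0.0161
  sugary: (65 − 63.25)² / 63.25 = 0.0484
χ² = 0.0161 + 0.0484 = 0.0645 ≈ 0.065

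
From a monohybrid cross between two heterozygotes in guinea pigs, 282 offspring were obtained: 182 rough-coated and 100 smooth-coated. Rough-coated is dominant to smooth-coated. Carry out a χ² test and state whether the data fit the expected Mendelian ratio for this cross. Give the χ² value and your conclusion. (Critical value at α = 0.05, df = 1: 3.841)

For a monohybrid cross between heterozygotes with complete dominance, the expected phenotypic ratio is 3:1.
Expected counts for N = 282 under a 3:1 ratio (total parts = 4):
  rough-coated: 282 × 3/4 = 211.5
  smooth-coated: 282 × 1/4 = 70.5
χ² = Σ (O − E)² / E
  rough-coated: (182 − 211.5)² / 211.5 = 4.1147
  smooth-coated: (100 − 70.5)² / 70.5 = 12.3440
χ² = 4.1147 + 12.3440 = 16.4587 ≈ 16.459
Degrees of freedom = 2 − 1 = 1; critical value at α = 0.05 is 3.841.
Since 16.459 > 3.841, we reject the null hypothesis — the data do not fit the 3:1 ratio.

16.459; not consistent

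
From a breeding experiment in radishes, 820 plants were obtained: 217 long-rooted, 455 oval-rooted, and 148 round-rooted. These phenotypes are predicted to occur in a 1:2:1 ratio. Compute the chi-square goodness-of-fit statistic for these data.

21.490

Expected counts for N = 820 under a 1:2:1 ratio (total parts = 4):
  long-rooted: 820 × 1/4 = 205
  oval-rooted: 820 × 2/4 = 410
  round-rooted: 820 × 1/4 = 205
χ² = Σ (O − E)² / E
  long-rooted: (217 − 205)² / 205 = 0.7024
  oval-rooted: (455 − 410)² / 410 = 4.9390
  round-rooted: (148 − 205)² / 205 = 15.8488
χ² = 0.7024 + 4.9390 + 15.8488 = 21.4902 ≈ 21.490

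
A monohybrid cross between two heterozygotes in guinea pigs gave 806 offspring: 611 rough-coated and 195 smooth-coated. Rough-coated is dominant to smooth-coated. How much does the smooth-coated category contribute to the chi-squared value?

For a monohybrid cross between heterozygotes with complete dominance, the expected phenotypic ratio is 3:1.
Under the 3:1 hypothesis (Σ ratio = 4, N = 806):
  rough-coated: 806 × 3/4 = 604.5
  smooth-coated: 806 × 1/4 = 201.5
Contribution of smooth-coated: (195 − 201.5)² / 201.5 = 0.2097

0.210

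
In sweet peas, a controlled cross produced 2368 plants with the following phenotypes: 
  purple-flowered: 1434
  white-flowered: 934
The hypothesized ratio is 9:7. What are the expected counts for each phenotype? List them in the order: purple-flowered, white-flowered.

1332, 1036

The 9:7 ratio has 16 parts, so with N = 2368 the expected counts are:
  purple-flowered: 2368 × 9/16 = 1332
  white-flowered: 2368 × 7/16 = 1036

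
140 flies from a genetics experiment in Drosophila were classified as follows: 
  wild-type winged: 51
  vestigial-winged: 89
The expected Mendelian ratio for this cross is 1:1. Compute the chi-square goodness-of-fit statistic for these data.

The 1:1 ratio has 2 parts, so with N = 140 the expected counts are:
  wild-type winged: 140 × 1/2 = 70
  vestigial-winged: 140 × 1/2 = 70
χ² = Σ (O − E)² / E
  wild-type winged: (51 − 70)² / 70 = 5.1571
  vestigial-winged: (89 − 70)² / 70 = 5.1571
χ² = 5.1571 + 5.1571 = 10.3142 ≈ 10.314

10.314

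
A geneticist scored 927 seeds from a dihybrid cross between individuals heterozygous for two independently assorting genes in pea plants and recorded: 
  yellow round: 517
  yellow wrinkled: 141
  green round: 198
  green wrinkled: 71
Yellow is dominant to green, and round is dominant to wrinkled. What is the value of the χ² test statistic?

12.543

A dihybrid F₂ with independent assortment and complete dominance at both loci gives a 9:3:3:1 phenotypic ratio.
Under the 9:3:3:1 hypothesis (Σ ratio = 16, N = 927):
  yellow round: 927 × 9/16 = 521.4375
  yellow wrinkled: 927 × 3/16 = 173.8125
  green round: 927 × 3/16 = 173.8125
  green wrinkled: 927 × 1/16 = 57.9375
χ² = Σ (O − E)² / E
  yellow round: (517 − 521.4375)² / 521.4375 = 0.0378
  yellow wrinkled: (141 − 173.8125)² / 173.8125 = 6.1944
  green round: (198 − 173.8125)² / 173.8125 = 3.3659
  green wrinkled: (71 − 57.9375)² / 57.9375 = 2.9451
χ² = 0.0378 + 6.1944 + 3.3659 + 2.9451 = 12.5432 ≈ 12.543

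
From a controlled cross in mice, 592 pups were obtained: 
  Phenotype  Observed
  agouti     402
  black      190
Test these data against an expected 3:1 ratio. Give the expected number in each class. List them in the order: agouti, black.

444, 148

Under the 3:1 hypothesis (Σ ratio = 4, N = 592):
  agouti: 592 × 3/4 = 444
  black: 592 × 1/4 = 148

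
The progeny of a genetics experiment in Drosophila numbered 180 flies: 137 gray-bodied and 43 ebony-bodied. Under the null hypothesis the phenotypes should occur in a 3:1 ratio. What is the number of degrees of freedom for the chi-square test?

1

A goodness-of-fit test with 2 phenotype classes has df = 2 − 1 = 1.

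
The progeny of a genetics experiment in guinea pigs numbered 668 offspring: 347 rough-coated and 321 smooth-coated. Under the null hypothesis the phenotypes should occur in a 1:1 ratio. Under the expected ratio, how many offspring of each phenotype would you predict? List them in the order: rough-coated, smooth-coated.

Under the 1:1 hypothesis (Σ ratio = 2, N = 668):
  rough-coated: 668 × 1/2 = 334
  smooth-coated: 668 × 1/2 = 334

334, 334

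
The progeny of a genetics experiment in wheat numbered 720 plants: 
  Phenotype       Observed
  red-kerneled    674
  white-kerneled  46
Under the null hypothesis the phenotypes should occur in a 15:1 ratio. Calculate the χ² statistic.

0.024

The 15:1 ratio has 16 parts, so with N = 720 the expected counts are:
  red-kerneled: 720 × 15/16 = 675
  white-kerneled: 720 × 1/16 = 45
χ² = Σ (O − E)² / E
  red-kerneled: (674 − 675)² / 675 = 0.0015
  white-kerneled: (46 − 45)² / 45 = 0.0222
χ² = 0.0015 + 0.0222 = 0.0237 ≈ 0.024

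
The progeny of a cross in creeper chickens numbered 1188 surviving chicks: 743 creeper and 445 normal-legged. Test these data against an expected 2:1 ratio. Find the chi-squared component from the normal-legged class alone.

Expected counts for N = 1188 under a 2:1 ratio (total parts = 3):
  creeper: 1188 × 2/3 = 792
  normal-legged: 1188 × 1/3 = 396
Contribution of normal-legged: (445 − 396)² / 396 = 6.0631

6.063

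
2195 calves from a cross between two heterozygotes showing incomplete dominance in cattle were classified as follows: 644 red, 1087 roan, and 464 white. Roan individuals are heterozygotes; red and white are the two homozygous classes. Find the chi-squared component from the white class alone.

With incomplete dominance, a heterozygote × heterozygote cross gives a 1:2:1 phenotypic ratio.
Under the 1:2:1 hypothesis (Σ ratio = 4, N = 2195):
  red: 2195 × 1/4 = 548.75
  roan: 2195 × 2/4 = 1097.5
  white: 2195 × 1/4 = 548.75
Contribution of white: (464 − 548.75)² / 548.75 = 13.0890

13.089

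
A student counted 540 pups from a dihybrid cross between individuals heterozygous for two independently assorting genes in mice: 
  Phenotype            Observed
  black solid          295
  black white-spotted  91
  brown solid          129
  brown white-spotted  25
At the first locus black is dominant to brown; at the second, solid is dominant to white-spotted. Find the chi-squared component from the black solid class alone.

A dihybrid F₂ with independent assortment and complete dominance at both loci gives a 9:3:3:1 phenotypic ratio.
Total ratio parts = 16. Expected numbers out of 540:
  black solid: 540 × 9/16 = 303.75
  black white-spotted: 540 × 3/16 = 101.25
  brown solid: 540 × 3/16 = 101.25
  brown white-spotted: 540 × 1/16 = 33.75
Contribution of black solid: (295 − 303.75)² / 303.75 = 0.2521

0.252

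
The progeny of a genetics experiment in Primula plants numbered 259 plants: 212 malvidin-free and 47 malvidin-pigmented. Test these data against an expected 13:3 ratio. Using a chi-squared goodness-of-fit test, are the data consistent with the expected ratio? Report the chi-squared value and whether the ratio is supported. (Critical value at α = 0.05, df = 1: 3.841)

0.062; consistent

Under the 13:3 hypothesis (Σ ratio = 16, N = 259):
  malvidin-free: 259 × 13/16 = 210.4375
  malvidin-pigmented: 259 × 3/16 = 48.5625
χ² = Σ (O − E)² / E
  malvidin-free: (212 − 210.4375)² / 210.4375 = 0.0116
  malvidin-pigmented: (47 − 48.5625)² / 48.5625 = 0.0503
χ² = 0.0116 + 0.0503 = 0.0619 ≈ 0.062
Degrees of freedom = 2 − 1 = 1; critical value at α = 0.05 is 3.841.
Since 0.062 < 3.841, we fail to reject the null hypothesis — the data are consistent with the 13:3 ratio.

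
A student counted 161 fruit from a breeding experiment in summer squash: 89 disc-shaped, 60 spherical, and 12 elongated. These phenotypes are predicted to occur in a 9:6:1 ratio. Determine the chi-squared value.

0.402

Expected counts for N = 161 under a 9:6:1 ratio (total parts = 16):
  disc-shaped: 161 × 9/16 = 90.5625
  spherical: 161 × 6/16 = 60.375
  elongated: 161 × 1/16 = 10.0625
χ² = Σ (O − E)² / E
  disc-shaped: (89 − 90.5625)² / 90.5625 = 0.0270
  spherical: (60 − 60.375)² / 60.375 = 0.0023
  elongated: (12 − 10.0625)² / 10.0625 = 0.3731
χ² = 0.0270 + 0.0023 + 0.3731 = 0.4024 ≈ 0.402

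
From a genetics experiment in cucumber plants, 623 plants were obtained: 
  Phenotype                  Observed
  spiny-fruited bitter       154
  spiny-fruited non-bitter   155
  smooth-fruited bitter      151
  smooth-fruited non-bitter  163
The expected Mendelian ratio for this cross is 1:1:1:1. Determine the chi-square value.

0.506

Total ratio parts = 4. Expected numbers out of 623:
  spiny-fruited bitter: 623 × 1/4 = 155.75
  spiny-fruited non-bitter: 623 × 1/4 = 155.75
  smooth-fruited bitter: 623 × 1/4 = 155.75
  smooth-fruited non-bitter: 623 × 1/4 = 155.75
χ² = Σ (O − E)² / E
  spiny-fruited bitter: (154 − 155.75)² / 155.75 = 0.0197
  spiny-fruited non-bitter: (155 − 155.75)² / 155.75 = 0.0036
  smooth-fruited bitter: (151 − 155.75)² / 155.75 = 0.1449
  smooth-fruited non-bitter: (163 − 155.75)² / 155.75 = 0.3375
χ² = 0.0197 + 0.0036 + 0.1449 + 0.3375 = 0.5057 ≈ 0.506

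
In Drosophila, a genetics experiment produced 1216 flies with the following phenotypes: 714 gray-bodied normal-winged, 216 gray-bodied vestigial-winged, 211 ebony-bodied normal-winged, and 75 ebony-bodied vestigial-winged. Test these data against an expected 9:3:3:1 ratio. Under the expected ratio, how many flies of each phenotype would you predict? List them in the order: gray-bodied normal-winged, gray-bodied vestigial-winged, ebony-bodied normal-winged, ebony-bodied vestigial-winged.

Total ratio parts = 16. Expected numbers out of 1216:
  gray-bodied normal-winged: 1216 × 9/16 = 684
  gray-bodied vestigial-winged: 1216 × 3/16 = 228
  ebony-bodied normal-winged: 1216 × 3/16 = 228
  ebony-bodied vestigial-winged: 1216 × 1/16 = 76

684, 228, 228, 76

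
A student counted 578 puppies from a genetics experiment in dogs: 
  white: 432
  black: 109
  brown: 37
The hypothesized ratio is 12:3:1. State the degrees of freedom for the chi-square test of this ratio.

A goodness-of-fit test with 3 phenotype classes has df = 3 − 1 = 2.

2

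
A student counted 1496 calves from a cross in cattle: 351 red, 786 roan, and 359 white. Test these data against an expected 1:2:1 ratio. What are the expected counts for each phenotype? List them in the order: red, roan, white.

Expected counts for N = 1496 under a 1:2:1 ratio (total parts = 4):
  red: 1496 × 1/4 = 374
  roan: 1496 × 2/4 = 748
  white: 1496 × 1/4 = 374

374, 748, 374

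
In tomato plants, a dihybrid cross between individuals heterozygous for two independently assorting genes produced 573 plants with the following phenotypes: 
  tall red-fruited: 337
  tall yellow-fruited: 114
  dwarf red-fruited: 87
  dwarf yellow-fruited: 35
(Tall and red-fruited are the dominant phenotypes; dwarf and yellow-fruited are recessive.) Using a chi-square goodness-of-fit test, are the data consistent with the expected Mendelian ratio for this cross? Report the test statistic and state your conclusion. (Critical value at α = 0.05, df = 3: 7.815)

A dihybrid F₂ with independent assortment and complete dominance at both loci gives a 9:3:3:1 phenotypic ratio.
The 9:3:3:1 ratio has 16 parts, so with N = 573 the expected counts are:
  tall red-fruited: 573 × 9/16 = 322.3125
  tall yellow-fruited: 573 × 3/16 = 107.4375
  dwarf red-fruited: 573 × 3/16 = 107.4375
  dwarf yellow-fruited: 573 × 1/16 = 35.8125
χ² = Σ (O − E)² / E
  tall red-fruited: (337 − 322.3125)² / 322.3125 = 0.6693
  tall yellow-fruited: (114 − 107.4375)² / 107.4375 = 0.4009
  dwarf red-fruited: (87 − 107.4375)² / 107.4375 = 3.8878
  dwarf yellow-fruited: (35 − 35.8125)² / 35.8125 = 0.0184
χ² = 0.6693 + 0.4009 + 3.8878 + 0.0184 = 4.9764 ≈ 4.976
Degrees of freedom = 4 − 1 = 3; critical value at α = 0.05 is 7.815.
Since 4.976 < 7.815, we fail to reject the null hypothesis — the data are consistent with the 9:3:3:1 ratio.

4.976; consistent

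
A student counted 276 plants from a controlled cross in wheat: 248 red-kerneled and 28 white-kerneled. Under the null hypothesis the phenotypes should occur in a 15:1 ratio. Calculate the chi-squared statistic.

7.146

Under the 15:1 hypothesis (Σ ratio = 16, N = 276):
  red-kerneled: 276 × 15/16 = 258.75
  white-kerneled: 276 × 1/16 = 17.25
χ² = Σ (O − E)² / E
  red-kerneled: (248 − 258.75)² / 258.75 = 0.4466
  white-kerneled: (28 − 17.25)² / 17.25 = 6.6993
χ² = 0.4466 + 6.6993 = 7.1459 ≈ 7.146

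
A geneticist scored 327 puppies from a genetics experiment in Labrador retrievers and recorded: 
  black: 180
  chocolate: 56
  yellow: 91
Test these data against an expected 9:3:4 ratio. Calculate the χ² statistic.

Under the 9:3:4 hypothesis (Σ ratio = 16, N = 327):
  black: 327 × 9/16 = 183.9375
  chocolate: 327 × 3/16 = 61.3125
  yellow: 327 × 4/16 = 81.75
χ² = Σ (O − E)² / E
  black: (180 − 183.9375)² / 183.9375 = 0.0843
  chocolate: (56 − 61.3125)² / 61.3125 = 0.4603
  yellow: (91 − 81.75)² / 81.75 = 1.0466
χ² = 0.0843 + 0.4603 + 1.0466 = 1.5912 ≈ 1.591

1.591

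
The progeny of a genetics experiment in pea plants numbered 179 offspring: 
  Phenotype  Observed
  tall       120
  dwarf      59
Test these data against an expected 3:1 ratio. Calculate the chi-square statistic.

6.050

Total ratio parts = 4. Expected numbers out of 179:
  tall: 179 × 3/4 = 134.25
  dwarf: 179 × 1/4 = 44.75
χ² = Σ (O − E)² / E
  tall: (120 − 134.25)² / 134.25 = 1.5126
  dwarf: (59 − 44.75)² / 44.75 = 4.5377
χ² = 1.5126 + 4.5377 = 6.0503 ≈ 6.050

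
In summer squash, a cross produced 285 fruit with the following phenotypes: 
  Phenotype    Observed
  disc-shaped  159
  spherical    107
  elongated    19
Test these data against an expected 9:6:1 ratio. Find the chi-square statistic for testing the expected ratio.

Under the 9:6:1 hypothesis (Σ ratio = 16, N = 285):
  disc-shaped: 285 × 9/16 = 160.3125
  spherical: 285 × 6/16 = 106.875
  elongated: 285 × 1/16 = 17.8125
χ² = Σ (O − E)² / E
  disc-shaped: (159 − 160.3125)² / 160.3125 = 0.0107
  spherical: (107 − 106.875)² / 106.875 = 0.0001
  elongated: (19 − 17.8125)² / 17.8125 = 0.0792
χ² = 0.0107 + 0.0001 + 0.0792 = 0.090

0.090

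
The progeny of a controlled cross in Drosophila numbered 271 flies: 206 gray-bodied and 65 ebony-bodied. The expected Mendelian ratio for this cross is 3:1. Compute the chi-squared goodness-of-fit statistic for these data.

Under the 3:1 hypothesis (Σ ratio = 4, N = 271):
  gray-bodied: 271 × 3/4 = 203.25
  ebony-bodied: 271 × 1/4 = 67.75
χ² = Σ (O − E)² / E
  gray-bodied: (206 − 203.25)² / 203.25 = 0.0372
  ebony-bodied: (65 − 67.75)² / 67.75 = 0.1116
χ² = 0.0372 + 0.1116 = 0.1488 ≈ 0.149

0.149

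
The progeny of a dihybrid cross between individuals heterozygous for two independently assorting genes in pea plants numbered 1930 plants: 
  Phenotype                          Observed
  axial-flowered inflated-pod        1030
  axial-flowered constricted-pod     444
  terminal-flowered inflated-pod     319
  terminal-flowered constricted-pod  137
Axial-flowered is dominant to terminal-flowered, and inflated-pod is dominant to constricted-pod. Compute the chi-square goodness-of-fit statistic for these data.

28.791

A dihybrid F₂ with independent assortment and complete dominance at both loci gives a 9:3:3:1 phenotypic ratio.
Expected counts for N = 1930 under a 9:3:3:1 ratio (total parts = 16):
  axial-flowered inflated-pod: 1930 × 9/16 = 1085.625
  axial-flowered constricted-pod: 1930 × 3/16 = 361.875
  terminal-flowered inflated-pod: 1930 × 3/16 = 361.875
  terminal-flowered constricted-pod: 1930 × 1/16 = 120.625
χ² = Σ (O − E)² / E
  axial-flowered inflated-pod: (1030 − 1085.625)² / 1085.625 = 2.8501
  axial-flowered constricted-pod: (444 − 361.875)² / 361.875 = 18.6377
  terminal-flowered inflated-pod: (319 − 361.875)² / 361.875 = 5.0798
  terminal-flowered constricted-pod: (137 − 120.625)² / 120.625 = 2.2229
χ² = 2.8501 + 18.6377 + 5.0798 + 2.2229 = 28.7905 ≈ 28.791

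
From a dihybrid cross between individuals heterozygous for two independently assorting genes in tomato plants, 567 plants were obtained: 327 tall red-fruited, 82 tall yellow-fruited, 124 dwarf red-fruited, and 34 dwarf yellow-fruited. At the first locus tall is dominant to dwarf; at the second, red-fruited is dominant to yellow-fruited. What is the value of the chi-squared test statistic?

8.765

A dihybrid F₂ with independent assortment and complete dominance at both loci gives a 9:3:3:1 phenotypic ratio.
Expected counts for N = 567 under a 9:3:3:1 ratio (total parts = 16):
  tall red-fruited: 567 × 9/16 = 318.9375
  tall yellow-fruited: 567 × 3/16 = 106.3125
  dwarf red-fruited: 567 × 3/16 = 106.3125
  dwarf yellow-fruited: 567 × 1/16 = 35.4375
χ² = Σ (O − E)² / E
  tall red-fruited: (327 − 318.9375)² / 318.9375 = 0.2038
  tall yellow-fruited: (82 − 106.3125)² / 106.3125 = 5.5600
  dwarf red-fruited: (124 − 106.3125)² / 106.3125 = 2.9427
  dwarf yellow-fruited: (34 − 35.4375)² / 35.4375 = 0.0583
χ² = 0.2038 + 5.5600 + 2.9427 + 0.0583 = 8.7648 ≈ 8.765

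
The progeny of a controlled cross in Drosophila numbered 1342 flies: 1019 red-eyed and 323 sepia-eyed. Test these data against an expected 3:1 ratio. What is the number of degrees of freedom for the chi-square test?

A goodness-of-fit test with 2 phenotype classes has df = 2 − 1 = 1.

1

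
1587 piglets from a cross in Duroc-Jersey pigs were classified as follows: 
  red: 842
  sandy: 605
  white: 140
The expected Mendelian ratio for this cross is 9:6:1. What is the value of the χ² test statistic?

Total ratio parts = 16. Expected numbers out of 1587:
  red: 1587 × 9/16 = 892.6875
  sandy: 1587 × 6/16 = 595.125
  white: 1587 × 1/16 = 99.1875
χ² = Σ (O − E)² / E
  red: (842 − 892.6875)² / 892.6875 = 2.8781
  sandy: (605 − 595.125)² / 595.125 = 0.1639
  white: (140 − 99.1875)² / 99.1875 = 16.7930
χ² = 2.8781 + 0.1639 + 16.7930 = 19.835

19.835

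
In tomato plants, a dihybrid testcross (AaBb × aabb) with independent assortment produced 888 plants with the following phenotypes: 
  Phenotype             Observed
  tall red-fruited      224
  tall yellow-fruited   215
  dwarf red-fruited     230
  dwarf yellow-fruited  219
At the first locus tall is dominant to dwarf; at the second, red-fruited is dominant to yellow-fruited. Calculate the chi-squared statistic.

0.568

A dihybrid testcross with independent assortment gives a 1:1:1:1 ratio.
The 1:1:1:1 ratio has 4 parts, so with N = 888 the expected counts are:
  tall red-fruited: 888 × 1/4 = 222
  tall yellow-fruited: 888 × 1/4 = 222
  dwarf red-fruited: 888 × 1/4 = 222
  dwarf yellow-fruited: 888 × 1/4 = 222
χ² = Σ (O − E)² / E
  tall red-fruited: (224 − 222)² / 222 = 0.0180
  tall yellow-fruited: (215 − 222)² / 222 = 0.2207
  dwarf red-fruited: (230 − 222)² / 222 = 0.2883
  dwarf yellow-fruited: (219 − 222)² / 222 = 0.0405
χ² = 0.0180 + 0.2207 + 0.2883 + 0.0405 = 0.5675 ≈ 0.568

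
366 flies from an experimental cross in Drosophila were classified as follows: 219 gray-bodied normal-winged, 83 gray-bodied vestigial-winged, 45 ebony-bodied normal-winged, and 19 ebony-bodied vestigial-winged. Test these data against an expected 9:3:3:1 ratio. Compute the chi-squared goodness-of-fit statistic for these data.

Total ratio parts = 16. Expected numbers out of 366:
  gray-bodied normal-winged: 366 × 9/16 = 205.875
  gray-bodied vestigial-winged: 366 × 3/16 = 68.625
  ebony-bodied normal-winged: 366 × 3/16 = 68.625
  ebony-bodied vestigial-winged: 366 × 1/16 = 22.875
χ² = Σ (O − E)² / E
  gray-bodied normal-winged: (219 − 205.875)² / 205.875 = 0.8367
  gray-bodied vestigial-winged: (83 − 68.625)² / 68.625 = 3.0112
  ebony-bodied normal-winged: (45 − 68.625)² / 68.625 = 8.1332
  ebony-bodied vestigial-winged: (19 − 22.875)² / 22.875 = 0.6564
χ² = 0.8367 + 3.0112 + 8.1332 + 0.6564 = 12.6375 ≈ 12.638

12.638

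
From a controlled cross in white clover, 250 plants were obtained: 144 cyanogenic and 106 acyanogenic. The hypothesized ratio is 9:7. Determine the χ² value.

Total ratio parts = 16. Expected numbers out of 250:
  cyanogenic: 250 × 9/16 = 140.625
  acyanogenic: 250 × 7/16 = 109.375
χ² = Σ (O − E)² / E
  cyanogenic: (144 − 140.625)² / 140.625 = 0.0810
  acyanogenic: (106 − 109.375)² / 109.375 = 0.1041
χ² = 0.0810 + 0.1041 = 0.1851 ≈ 0.185

0.185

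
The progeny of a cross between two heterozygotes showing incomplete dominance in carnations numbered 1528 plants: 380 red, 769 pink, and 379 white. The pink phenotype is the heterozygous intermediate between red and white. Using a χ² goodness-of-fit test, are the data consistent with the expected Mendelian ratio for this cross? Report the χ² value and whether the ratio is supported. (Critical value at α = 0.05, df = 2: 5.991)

0.067; consistent

With incomplete dominance, a heterozygote × heterozygote cross gives a 1:2:1 phenotypic ratio.
The 1:2:1 ratio has 4 parts, so with N = 1528 the expected counts are:
  red: 1528 × 1/4 = 382
  pink: 1528 × 2/4 = 764
  white: 1528 × 1/4 = 382
χ² = Σ (O − E)² / E
  red: (380 − 382)² / 382 = 0.0105
  pink: (769 − 764)² / 764 = 0.0327
  white: (379 − 382)² / 382 = 0.0236
χ² = 0.0105 + 0.0327 + 0.0236 = 0.0668 ≈ 0.067
Degrees of freedom = 3 − 1 = 2; critical value at α = 0.05 is 5.991.
Since 0.067 < 5.991, we fail to reject the null hypothesis — the data are consistent with the 1:2:1 ratio.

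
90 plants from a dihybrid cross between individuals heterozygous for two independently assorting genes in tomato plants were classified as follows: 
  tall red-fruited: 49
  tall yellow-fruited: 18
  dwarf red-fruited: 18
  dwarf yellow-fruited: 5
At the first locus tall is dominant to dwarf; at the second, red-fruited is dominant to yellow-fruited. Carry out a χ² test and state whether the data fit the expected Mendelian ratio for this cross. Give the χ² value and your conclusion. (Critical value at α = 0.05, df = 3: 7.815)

A dihybrid F₂ with independent assortment and complete dominance at both loci gives a 9:3:3:1 phenotypic ratio.
The 9:3:3:1 ratio has 16 parts, so with N = 90 the expected counts are:
  tall red-fruited: 90 × 9/16 = 50.625
  tall yellow-fruited: 90 × 3/16 = 16.875
  dwarf red-fruited: 90 × 3/16 = 16.875
  dwarf yellow-fruited: 90 × 1/16 = 5.625
χ² = Σ (O − E)² / E
  tall red-fruited: (49 − 50.625)² / 50.625 = 0.0522
  tall yellow-fruited: (18 − 16.875)² / 16.875 = 0.0750
  dwarf red-fruited: (18 − 16.875)² / 16.875 = 0.0750
  dwarf yellow-fruited: (5 − 5.625)² / 5.625 = 0.0694
χ² = 0.0522 + 0.0750 + 0.0750 + 0.0694 = 0.2716 ≈ 0.272
Degrees of freedom = 4 − 1 = 3; critical value at α = 0.05 is 7.815.
Since 0.272 < 7.815, we fail to reject the null hypothesis — the data are consistent with the 9:3:3:1 ratio.

0.272; consistent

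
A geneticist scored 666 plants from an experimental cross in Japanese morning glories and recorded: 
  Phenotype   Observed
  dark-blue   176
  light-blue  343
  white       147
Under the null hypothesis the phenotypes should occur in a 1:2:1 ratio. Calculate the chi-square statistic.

3.126

Total ratio parts = 4. Expected numbers out of 666:
  dark-blue: 666 × 1/4 = 166.5
  light-blue: 666 × 2/4 = 333
  white: 666 × 1/4 = 166.5
χ² = Σ (O − E)² / E
  dark-blue: (176 − 166.5)² / 166.5 = 0.5420
  light-blue: (343 − 333)² / 333 = 0.3003
  white: (147 − 166.5)² / 166.5 = 2.2838
χ² = 0.5420 + 0.3003 + 2.2838 = 3.1261 ≈ 3.126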